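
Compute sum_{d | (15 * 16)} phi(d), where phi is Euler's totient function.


First, 15 * 16 = 240. One classical identity is sum_{d | n} phi(d) = n (each k in [1, n] has a unique gcd with n, and among the k's with gcd(k, n) = n/d there are phi(d) of them). So the sum equals 240. We also verify directly:
Divisors of 240: 1, 2, 3, 4, 5, 6, 8, 10, 12, 15, 16, 20, 24, 30, 40, 48, 60, 80, 120, 240.
phi values: 1, 1, 2, 2, 4, 2, 4, 4, 4, 8, 8, 8, 8, 8, 16, 16, 16, 32, 32, 64.
Sum = 240.

240


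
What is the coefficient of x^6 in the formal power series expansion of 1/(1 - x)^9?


The negative binomial / multiset identity is
1/(1 - x)^r = sum_{k>=0} C(k + r - 1, r - 1) x^k.
Here r = 9 and k = 6, so the coefficient is
C(6 + 8, 8) = C(14, 8)
= 3003

3003


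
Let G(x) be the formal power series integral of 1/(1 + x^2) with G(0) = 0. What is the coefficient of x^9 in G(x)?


1/(1 + x^2) = sum_{j>=0} (-1)^j x^(2j). Integrating termwise with G(0) = 0:
G(x) = sum_{j>=0} (-1)^j x^(2j+1) / (2j+1) = arctan(x).
Only odd powers are nonzero. For x^9 write 9 = 2*4 + 1, giving
(-1)^4 / 9 = 1/9 = 1/9.

1/9


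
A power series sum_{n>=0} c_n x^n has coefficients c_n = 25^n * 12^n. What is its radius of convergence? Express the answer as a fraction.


By the root test (Cauchy-Hadamard), the radius is R = 1 / limsup_n |c_n|^(1/n).
Here |c_n|^(1/n) = (25^n * 12^n)^(1/n) = 25 * 12 = 300 for all n.
So R = 1/300 = 1/300.

1/300


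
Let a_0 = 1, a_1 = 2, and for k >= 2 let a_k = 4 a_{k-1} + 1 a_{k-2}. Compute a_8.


Iterating the recurrence forward:
a_0 = 1
a_1 = 2
a_2 = 4*2 + 1*1 = 9
a_3 = 4*9 + 1*2 = 38
a_4 = 4*38 + 1*9 = 161
a_5 = 4*161 + 1*38 = 682
a_6 = 4*682 + 1*161 = 2889
a_7 = 4*2889 + 1*682 = 12238
a_8 = 4*12238 + 1*2889 = 51841
So a_8 = 51841.

51841


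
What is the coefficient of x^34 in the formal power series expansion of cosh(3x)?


The Maclaurin series is cosh(t) = sum_{m>=0} t^(2m) / (2m)!, so substituting t = 3x, only even powers of x are nonzero, with coefficient of x^(2m) equal to 3^(2m) / (2m)!.
For x^34 the coefficient is 3^34/34! = 16677181699666569/295232799039604140847618609643520000000 = 1162261467/20575281381334769320591360000000.

1162261467/20575281381334769320591360000000


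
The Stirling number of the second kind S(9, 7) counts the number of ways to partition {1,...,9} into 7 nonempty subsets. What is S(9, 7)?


Using the explicit formula S(n,k) = (1/k!) sum_{j=0}^{k} (-1)^(k-j) C(k,j) j^n:
S(9, 7) = 462
Equivalently, S(n,k) is n! times the coefficient of x^n in the EGF (e^x - 1)^k / k!.

462


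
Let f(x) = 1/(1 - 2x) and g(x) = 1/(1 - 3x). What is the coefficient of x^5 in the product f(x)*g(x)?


The coefficient of x^n in f*g is the Cauchy product: sum_{k=0}^{n} a^k * b^(n-k).
With a=2, b=3, n=5:
sum_{k=0}^{5} 2^k * 3^(5-k)
= 665

665


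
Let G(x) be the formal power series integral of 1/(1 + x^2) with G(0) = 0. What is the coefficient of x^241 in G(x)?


1/(1 + x^2) = sum_{j>=0} (-1)^j x^(2j). Integrating termwise with G(0) = 0:
G(x) = sum_{j>=0} (-1)^j x^(2j+1) / (2j+1) = arctan(x).
Only odd powers are nonzero. For x^241 write 241 = 2*120 + 1, giving
(-1)^120 / 241 = 1/241 = 1/241.

1/241


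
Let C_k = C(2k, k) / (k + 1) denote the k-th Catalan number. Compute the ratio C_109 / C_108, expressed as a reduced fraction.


Using C_k = (2k)! / (k! (k+1)!), the ratio C_{k+1}/C_k simplifies to
C_{k+1}/C_k = [(2k+2)! / ((k+1)! (k+2)!)] * [k! (k+1)! / (2k)!]
 = (2k+2)(2k+1) / ((k+1)(k+2)) = 2(2k+1) / (k+2).
For k = 108: 2(2*108 + 1) / (108 + 2) = 434/110 = 217/55.

217/55


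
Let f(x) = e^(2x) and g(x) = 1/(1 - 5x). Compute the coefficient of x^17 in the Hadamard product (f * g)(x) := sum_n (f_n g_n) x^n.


Expanding: f_k = 2^k/k! (from e^(2x)) and g_k = 5^k (from 1/(1 - 5x)). So the Hadamard coefficient (f * g)_k = 2^k 5^k / k! = (10)^k / k!.
For k = 17: 10^17/17! = 100000000000000000/355687428096000 = 24414062500/86837751.

24414062500/86837751


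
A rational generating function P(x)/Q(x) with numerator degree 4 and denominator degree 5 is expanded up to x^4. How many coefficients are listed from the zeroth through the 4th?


Expanding up to x^4 gives the coefficients for x^0, x^1, ..., x^4.
That is 4 + 1 = 5 coefficients in total.

5


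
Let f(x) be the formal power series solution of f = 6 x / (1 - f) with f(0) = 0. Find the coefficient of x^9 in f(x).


Apply Lagrange inversion: f = 6 x * phi(f) with phi(t) = 1/(1 - t), so
[x^n] f = 6^n * (1/n) [t^(n-1)] phi(t)^n = 6^n * (1/n) [t^(n-1)] (1 - t)^(-n) = 6^n * (1/n) C(2n - 2, n - 1) = 6^n * C_{n-1}.
For n = 9: C_8 = C(16, 8) / 9 = 12870/9 = 1430.
With the 6^9 = 10077696 factor, the coefficient is 10077696 * 1430 = 14411105280.

14411105280


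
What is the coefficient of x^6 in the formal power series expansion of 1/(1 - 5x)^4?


The general identity 1/(1 - c x)^r = sum_{k>=0} c^k C(k + r - 1, r - 1) x^k follows by substituting y = c x into 1/(1 - y)^r = sum_{k>=0} C(k + r - 1, r - 1) y^k.
For c = 5, r = 4, k = 6:
5^6 * C(9, 3) = 15625 * 84 = 1312500.

1312500


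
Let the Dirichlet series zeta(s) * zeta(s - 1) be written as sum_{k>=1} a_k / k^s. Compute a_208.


Convolution gives a_k = sum_{d | k} d * 1 = sum_{d | k} d = sigma(k), the sum of positive divisors of k.
For k = 208, the divisors are 1, 2, 4, 8, 13, 16, 26, 52, 104, 208, so
sigma(208) = 1 + 2 + 4 + 8 + 13 + 16 + 26 + 52 + 104 + 208 = 434.

434


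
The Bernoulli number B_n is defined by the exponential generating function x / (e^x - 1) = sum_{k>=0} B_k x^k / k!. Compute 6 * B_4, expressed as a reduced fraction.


Bernoulli numbers can also be computed recursively via B_0 = 1 and sum_{j=0}^{m} C(m+1, j) B_j = 0 for m >= 1. Odd-index Bernoulli numbers vanish for k >= 3.
Computing B_4 = -1/30, so 6 * B_4 = 6 * -1/30 = -1/5.

-1/5


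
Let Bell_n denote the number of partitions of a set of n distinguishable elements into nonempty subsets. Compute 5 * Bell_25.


Bell_25 can be computed from the Bell triangle or from Dobinski's identity Bell_n = (1/e) * sum_{k>=0} k^n / k!.
Computing Bell_25 = 4638590332229999353.
Then 5 * 4638590332229999353 = 23192951661149996765.

23192951661149996765


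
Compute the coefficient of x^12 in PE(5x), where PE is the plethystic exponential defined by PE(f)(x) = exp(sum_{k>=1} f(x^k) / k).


With f(x) = 5x, the exponent is sum_{k>=1} 5 x^k / k = 5 * (-ln(1 - x)). Exponentiating:
PE(5x) = exp(-5 ln(1 - x)) = 1/(1 - x)^5.
By the negative binomial expansion, [x^n] 1/(1 - x)^5 = C(n + 4, 4).
For n = 12: C(16, 4) = 1820.

1820


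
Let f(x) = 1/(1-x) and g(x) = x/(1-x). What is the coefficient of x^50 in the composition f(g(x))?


First simplify the composition: f(g(x)) = 1/(1 - x/(1-x)) = (1-x)/((1-x) - x) = (1-x)/(1-2x).
Now extract the coefficient. Write (1-x)/(1-2x) = 1/(1-2x) - x/(1-2x).
The coefficient of x^n in 1/(1-2x) is 2^n, and in x/(1-2x) is 2^(n-1) (for n >= 1).
So the coefficient of x^50 is 2^50 - 2^49 = 1125899906842624 - 562949953421312 = 562949953421312.

562949953421312


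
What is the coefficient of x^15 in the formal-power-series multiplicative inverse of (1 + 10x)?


The inverse is 1/(1 + 10x). Apply the geometric identity 1/(1 - y) = sum_{k>=0} y^k with y = -10x:
1/(1 + 10x) = sum_{k>=0} (-10)^k x^k.
So the coefficient of x^15 is (-10)^15 = -1000000000000000.

-1000000000000000


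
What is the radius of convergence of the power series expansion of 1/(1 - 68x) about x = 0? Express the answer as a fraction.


Expanding 1/(1 - 68x) = sum_{k>=0} 68^k x^k, the series converges when |68x| < 1, i.e., |x| < 1/68.
So the radius of convergence is 1/68 = 1/68.

1/68


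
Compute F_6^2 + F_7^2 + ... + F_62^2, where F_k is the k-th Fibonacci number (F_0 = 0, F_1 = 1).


There is a standard identity sum_{k=0}^{N} F_k^2 = F_N * F_{N+1} (proved inductively from the telescoping relation F_k^2 = F_k F_{k+1} - F_{k-1} F_k). Then
sum_{k=6}^{62} F_k^2 = F_62 F_63 - F_5 F_6.
Computing: F_62 = 4052739537881, F_63 = 6557470319842, F_5 = 5, F_6 = 8.
Sum = 4052739537881 * 6557470319842 - 5 * 8 = 26575719233704840344934762.

26575719233704840344934762


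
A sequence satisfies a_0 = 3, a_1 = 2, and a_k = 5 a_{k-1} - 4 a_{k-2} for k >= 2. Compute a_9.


The characteristic equation is t^2 - 5 t + 4 = 0, with roots r_1 = 4 and r_2 = 1 (so c_1 = r_1 + r_2, c_2 = -r_1 r_2 as required).
One can use the closed form a_n = A r_1^n + B r_2^n, but direct iteration is more reliable:
a_0 = 3, a_1 = 2, a_2 = -2, a_3 = -18, a_4 = -82, a_5 = -338, a_6 = -1362, a_7 = -5458, a_8 = -21842, a_9 = -87378.
So a_9 = -87378.

-87378


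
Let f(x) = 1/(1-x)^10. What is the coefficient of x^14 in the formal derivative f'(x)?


Differentiate: d/dx [ 1/(1-x)^r ] = r / (1-x)^(r+1).
Here r = 10, so f'(x) = 10 / (1-x)^11.
The expansion of 1/(1-x)^(r+1) has coefficient of x^n equal to C(n+r, r).
So the coefficient of x^14 in f'(x) is
10 * C(24, 10) = 10 * 1961256 = 19612560

19612560


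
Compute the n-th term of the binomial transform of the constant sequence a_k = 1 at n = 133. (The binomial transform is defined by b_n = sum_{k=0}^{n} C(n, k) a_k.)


With a_k = 1 for all k, b_n = sum_{k=0}^{n} C(n, k) = 2^n by the binomial theorem.
For n = 133: 2^133 = 10889035741470030830827987437816582766592.

10889035741470030830827987437816582766592


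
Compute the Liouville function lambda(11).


The Liouville function is lambda(k) = (-1)^Omega(k), where Omega(k) counts the prime factors of k with multiplicity.
Factoring: 11 = 11, so Omega(11) = 1.
lambda(11) = (-1)^1 = -1.

-1


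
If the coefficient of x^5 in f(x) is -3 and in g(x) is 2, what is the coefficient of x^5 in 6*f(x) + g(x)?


Scalar multiplication scales coefficients: 6 * -3 = -18.
Then add the g coefficient: -18 + 2
= -16

-16


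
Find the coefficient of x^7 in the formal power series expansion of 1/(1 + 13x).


Write 1/(1 + c x) = 1/(1 - (-c) x) and apply the geometric-series identity
1/(1 - y) = sum_{k>=0} y^k to get 1/(1 + c x) = sum_{k>=0} (-c)^k x^k.
So the coefficient of x^k is (-c)^k = (-1)^k * c^k.
Here c = 13 and k = 7:
(-13)^7 = -1 * 62748517 = -62748517

-62748517


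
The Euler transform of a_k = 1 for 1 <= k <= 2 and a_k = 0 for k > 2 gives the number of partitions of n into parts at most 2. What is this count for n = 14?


Partitions of 14 into parts at most 2:
Using generating function (1-x)^(-1)(1-x^2)^(-1),
the coefficient of x^14 = 8

8


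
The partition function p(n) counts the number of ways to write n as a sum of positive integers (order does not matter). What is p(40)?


Using the generating function prod_{k>=1} 1/(1-x^k), we compute p(40).
By dynamic programming over parts 1 through 40:
p(40) = 37338

37338


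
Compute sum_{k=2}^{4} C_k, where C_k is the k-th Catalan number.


C_2 through C_4: 2, 5, 14
Sum = 2 + 5 + 14
= 21

21


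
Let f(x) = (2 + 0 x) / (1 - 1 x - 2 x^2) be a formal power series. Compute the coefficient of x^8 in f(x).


Write f(x) = sum_{k>=0} a_k x^k. Multiplying both sides by 1 - 1 x - 2 x^2 gives
(1 - 1 x - 2 x^2) sum_{k>=0} a_k x^k = 2 + 0 x.
Matching coefficients:
 x^0: a_0 = 2
 x^1: a_1 - 1 a_0 = 0  =>  a_1 = 1*2 + 0 = 2
 x^k (k >= 2): a_k = 1 a_{k-1} + 2 a_{k-2}.
Iterating: a_2 = 6, a_3 = 10, a_4 = 22, a_5 = 42, a_6 = 86, a_7 = 170, a_8 = 342.
So the coefficient of x^8 is 342.

342


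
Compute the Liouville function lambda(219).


The Liouville function is lambda(k) = (-1)^Omega(k), where Omega(k) counts the prime factors of k with multiplicity.
Factoring: 219 = 3 * 73, so Omega(219) = 2.
lambda(219) = (-1)^2 = 1.

1


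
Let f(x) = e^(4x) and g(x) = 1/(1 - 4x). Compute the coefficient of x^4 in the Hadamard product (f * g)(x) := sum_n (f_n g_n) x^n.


Expanding: f_k = 4^k/k! (from e^(4x)) and g_k = 4^k (from 1/(1 - 4x)). So the Hadamard coefficient (f * g)_k = 4^k 4^k / k! = (16)^k / k!.
For k = 4: 16^4/4! = 65536/24 = 8192/3.

8192/3


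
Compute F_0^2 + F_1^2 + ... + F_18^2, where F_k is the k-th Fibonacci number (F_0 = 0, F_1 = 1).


There is a standard identity sum_{k=0}^{N} F_k^2 = F_N * F_{N+1} (proved inductively from the telescoping relation F_k^2 = F_k F_{k+1} - F_{k-1} F_k). Then
sum_{k=0}^{18} F_k^2 = F_18 F_19 - F_0 F_0.
Computing: F_18 = 2584, F_19 = 4181.
Sum = 2584 * 4181 = 10803704.

10803704


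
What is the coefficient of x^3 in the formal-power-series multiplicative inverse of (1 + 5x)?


The inverse is 1/(1 + 5x). Apply the geometric identity 1/(1 - y) = sum_{k>=0} y^k with y = -5x:
1/(1 + 5x) = sum_{k>=0} (-5)^k x^k.
So the coefficient of x^3 is (-5)^3 = -125.

-125


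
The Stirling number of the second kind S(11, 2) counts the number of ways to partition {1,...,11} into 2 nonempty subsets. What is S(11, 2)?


Using the explicit formula S(n,k) = (1/k!) sum_{j=0}^{k} (-1)^(k-j) C(k,j) j^n:
S(11, 2) = 1023
Equivalently, S(n,k) is n! times the coefficient of x^n in the EGF (e^x - 1)^k / k!.

1023


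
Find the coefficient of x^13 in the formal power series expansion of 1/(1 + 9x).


Write 1/(1 + c x) = 1/(1 - (-c) x) and apply the geometric-series identity
1/(1 - y) = sum_{k>=0} y^k to get 1/(1 + c x) = sum_{k>=0} (-c)^k x^k.
So the coefficient of x^k is (-c)^k = (-1)^k * c^k.
Here c = 9 and k = 13:
(-9)^13 = -1 * 2541865828329 = -2541865828329

-2541865828329


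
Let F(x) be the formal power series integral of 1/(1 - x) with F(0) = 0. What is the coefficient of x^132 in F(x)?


1/(1 - x) = sum_{k>=0} x^k. Integrating termwise and using F(0) = 0 gives
F(x) = sum_{k>=0} x^(k+1) / (k+1) = sum_{m>=1} x^m / m = -ln(1 - x).
So the coefficient of x^132 is 1/132 = 1/132.

1/132


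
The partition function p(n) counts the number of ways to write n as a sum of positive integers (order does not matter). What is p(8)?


Using the generating function prod_{k>=1} 1/(1-x^k), we compute p(8).
By dynamic programming over parts 1 through 8:
p(8) = 22

22


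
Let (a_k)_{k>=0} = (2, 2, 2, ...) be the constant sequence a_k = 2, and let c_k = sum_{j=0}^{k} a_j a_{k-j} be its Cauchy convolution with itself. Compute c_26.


Since a_j = 2 for all j >= 0, the convolution sum becomes
c_k = sum_{j=0}^{k} 2 * 2 = 4 * (k + 1).
Equivalently, the generating function of (a_k) is 2/(1 - x) and its square is 4/(1 - x)^2 = sum_{k>=0} 4(k + 1) x^k.
For k = 26: 4 * 27 = 108.

108


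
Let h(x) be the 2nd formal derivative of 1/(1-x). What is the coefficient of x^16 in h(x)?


Differentiating 2 times: d^2/dx^2 [1/(1-x)] = 2!/(1-x)^3.
The expansion 1/(1-x)^3 = sum_{k>=0} C(k+2, 2) x^k, so the coefficient of x^n in 2!/(1-x)^3 is 2! * C(n+2, 2).
For n = 16: 2 * C(18, 2) = 2 * 153 = 306

306


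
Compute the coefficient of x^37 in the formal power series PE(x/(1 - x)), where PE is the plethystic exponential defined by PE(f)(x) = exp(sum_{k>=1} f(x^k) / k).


For f(x) = x/(1 - x) we have
sum_{k>=1} f(x^k) / k = sum_{k>=1} (1/k) * x^k / (1 - x^k) = sum_{k, m >= 1} x^(k m) / k,
which after exponentiating simplifies to
PE(x/(1 - x)) = prod_{k>=1} 1 / (1 - x^k).
This is the generating function for the partition function p(n), so the coefficient of x^37 is p(37).
Computing p(37) by dynamic programming over parts 1, 2, ..., 37: p(37) = 21637.

21637


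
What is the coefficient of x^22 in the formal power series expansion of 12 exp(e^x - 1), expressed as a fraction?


exp(e^x - 1) is the exponential generating function for the Bell numbers Bell_k: exp(e^x - 1) = sum_{k>=0} Bell_k x^k / k!.
So the coefficient of x^22 in 12 exp(e^x - 1) is 12 Bell_22 / 22!.
Computing: Bell_22 = 4506715738447323 and 22! = 1124000727777607680000, giving
12 * 4506715738447323/1124000727777607680000 = 88366975263673/1836602496368640000.

88366975263673/1836602496368640000


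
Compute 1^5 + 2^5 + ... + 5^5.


This power sum has a closed form given by Faulhaber's formula
sum_{k=1}^{m} k^p = (1 / (p + 1)) * sum_{j=0}^{p} C(p + 1, j) B_j m^(p + 1 - j),
but for small m direct computation is fastest:
1 + 32 + 243 + 1024 + 3125 = 4425.

4425


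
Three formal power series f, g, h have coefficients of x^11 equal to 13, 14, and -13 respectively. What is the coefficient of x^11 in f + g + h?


Series addition is componentwise:
13 + 14 + -13
= 14

14


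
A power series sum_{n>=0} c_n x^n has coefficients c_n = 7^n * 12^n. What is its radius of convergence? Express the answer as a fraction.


By the root test (Cauchy-Hadamard), the radius is R = 1 / limsup_n |c_n|^(1/n).
Here |c_n|^(1/n) = (7^n * 12^n)^(1/n) = 7 * 12 = 84 for all n.
So R = 1/84 = 1/84.

1/84


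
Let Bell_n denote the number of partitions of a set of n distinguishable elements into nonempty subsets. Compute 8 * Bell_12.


Bell_12 can be computed from the Bell triangle or from Dobinski's identity Bell_n = (1/e) * sum_{k>=0} k^n / k!.
Computing Bell_12 = 4213597.
Then 8 * 4213597 = 33708776.

33708776


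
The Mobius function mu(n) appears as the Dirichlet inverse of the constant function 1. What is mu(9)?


9 has a squared prime factor, so mu(9) = 0.
Factorization reveals a repeated prime.

0


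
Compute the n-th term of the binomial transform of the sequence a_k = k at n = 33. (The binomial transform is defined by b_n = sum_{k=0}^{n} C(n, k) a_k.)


With a_k = k, b_n = sum_{k=0}^{n} C(n, k) k. Using k * C(n, k) = n * C(n-1, k-1) gives b_n = n * sum_{k>=1} C(n-1, k-1) = n * 2^(n-1).
For n = 33: 33 * 2^32 = 33 * 4294967296 = 141733920768.

141733920768


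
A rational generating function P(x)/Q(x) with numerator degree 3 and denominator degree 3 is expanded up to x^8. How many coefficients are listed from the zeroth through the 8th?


Expanding up to x^8 gives the coefficients for x^0, x^1, ..., x^8.
That is 8 + 1 = 9 coefficients in total.

9


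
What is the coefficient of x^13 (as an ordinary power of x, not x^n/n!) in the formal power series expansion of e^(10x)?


The exponential series is e^y = sum_{k>=0} y^k / k!. Substituting y = 10x gives
e^(10x) = sum_{k>=0} 10^k x^k / k!.
So the coefficient of x^n is a^n/n! with a = 10, n = 13:
10^13 / 13! = 10000000000000/6227020800 = 390625000/243243

390625000/243243


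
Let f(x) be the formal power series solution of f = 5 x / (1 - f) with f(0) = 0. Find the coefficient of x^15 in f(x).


Apply Lagrange inversion: f = 5 x * phi(f) with phi(t) = 1/(1 - t), so
[x^n] f = 5^n * (1/n) [t^(n-1)] phi(t)^n = 5^n * (1/n) [t^(n-1)] (1 - t)^(-n) = 5^n * (1/n) C(2n - 2, n - 1) = 5^n * C_{n-1}.
For n = 15: C_14 = C(28, 14) / 15 = 40116600/15 = 2674440.
With the 5^15 = 30517578125 factor, the coefficient is 30517578125 * 2674440 = 81617431640625000.

81617431640625000


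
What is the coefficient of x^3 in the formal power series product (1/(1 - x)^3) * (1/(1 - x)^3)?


Combine the factors: (1/(1 - x)^3) * (1/(1 - x)^3) = 1/(1 - x)^6.
Then use 1/(1 - x)^r = sum_{k>=0} C(k + r - 1, r - 1) x^k with r = 6 and k = 3:
C(8, 5) = 56.

56


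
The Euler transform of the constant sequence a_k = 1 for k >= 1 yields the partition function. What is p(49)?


The Euler transform converts the sequence a_k = 1 into the number of integer partitions.
Using the recurrence or dynamic programming:
p(49) = 173525

173525


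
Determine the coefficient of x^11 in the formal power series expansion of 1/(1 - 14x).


The geometric series identity gives 1/(1 - c x) = sum_{k>=0} c^k x^k, so the coefficient of x^k is c^k.
Here c = 14 and k = 11.
Computing: 14^11 = 4049565169664

4049565169664


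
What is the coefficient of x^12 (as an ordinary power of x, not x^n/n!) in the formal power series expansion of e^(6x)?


The exponential series is e^y = sum_{k>=0} y^k / k!. Substituting y = 6x gives
e^(6x) = sum_{k>=0} 6^k x^k / k!.
So the coefficient of x^n is a^n/n! with a = 6, n = 12:
6^12 / 12! = 2176782336/479001600 = 8748/1925

8748/1925


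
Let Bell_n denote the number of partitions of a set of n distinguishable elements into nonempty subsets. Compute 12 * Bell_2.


Bell_2 can be computed from the Bell triangle or from Dobinski's identity Bell_n = (1/e) * sum_{k>=0} k^n / k!.
Computing Bell_2 = 2.
Then 12 * 2 = 24.

24


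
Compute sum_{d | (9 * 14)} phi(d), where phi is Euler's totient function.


First, 9 * 14 = 126. One classical identity is sum_{d | n} phi(d) = n (each k in [1, n] has a unique gcd with n, and among the k's with gcd(k, n) = n/d there are phi(d) of them). So the sum equals 126. We also verify directly:
Divisors of 126: 1, 2, 3, 6, 7, 9, 14, 18, 21, 42, 63, 126.
phi values: 1, 1, 2, 2, 6, 6, 6, 6, 12, 12, 36, 36.
Sum = 126.

126


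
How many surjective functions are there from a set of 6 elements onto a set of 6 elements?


By inclusion-exclusion on which target elements are missed, the number of surjections from an n-set onto a k-set is
surj(n, k) = sum_{j=0}^{k} (-1)^j C(k, j) (k - j)^n.
Equivalently surj(n, k) = k! * S(n, k), where S(n, k) is the Stirling number of the second kind.
For n = 6, k = 6:
S(6, 6) = 1, so
surj = 6! * 1 = 720 * 1 = 720.

720


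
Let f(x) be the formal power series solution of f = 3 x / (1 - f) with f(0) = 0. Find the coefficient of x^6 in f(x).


Apply Lagrange inversion: f = 3 x * phi(f) with phi(t) = 1/(1 - t), so
[x^n] f = 3^n * (1/n) [t^(n-1)] phi(t)^n = 3^n * (1/n) [t^(n-1)] (1 - t)^(-n) = 3^n * (1/n) C(2n - 2, n - 1) = 3^n * C_{n-1}.
For n = 6: C_5 = C(10, 5) / 6 = 252/6 = 42.
With the 3^6 = 729 factor, the coefficient is 729 * 42 = 30618.

30618


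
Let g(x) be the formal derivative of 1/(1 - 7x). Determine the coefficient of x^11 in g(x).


Differentiate termwise: d/dx sum_{k>=0} 7^k x^k = sum_{k>=1} k 7^k x^(k-1) = sum_{j>=0} (j+1) 7^(j+1) x^j.
Equivalently, d/dx [1/(1 - 7x)] = 7/(1 - 7x)^2.
For j = 11: 12 * 7^12 = 12 * 13841287201 = 166095446412.

166095446412


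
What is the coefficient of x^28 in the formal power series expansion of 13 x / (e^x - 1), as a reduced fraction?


The exponential generating function for Bernoulli numbers is
x / (e^x - 1) = sum_{k>=0} B_k x^k / k!.
So the coefficient of x^28 in 13 x / (e^x - 1) is 13 B_28 / 28!.
Computing: B_28 = -23749461029/870, 28! = 304888344611713860501504000000, giving
13 * -23749461029/870 / 304888344611713860501504000000 = -3392780147/2914866591342758886113280000000.

-3392780147/2914866591342758886113280000000


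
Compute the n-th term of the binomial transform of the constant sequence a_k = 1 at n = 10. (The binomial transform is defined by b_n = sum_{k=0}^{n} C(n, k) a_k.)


With a_k = 1 for all k, b_n = sum_{k=0}^{n} C(n, k) = 2^n by the binomial theorem.
For n = 10: 2^10 = 1024.

1024


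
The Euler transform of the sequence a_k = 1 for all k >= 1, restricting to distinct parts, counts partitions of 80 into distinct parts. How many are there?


Partitions of 80 into distinct parts can be computed via generating function.
Product (1+x)(1+x^2)(1+x^3)...
The coefficient of x^80 = 77312

77312


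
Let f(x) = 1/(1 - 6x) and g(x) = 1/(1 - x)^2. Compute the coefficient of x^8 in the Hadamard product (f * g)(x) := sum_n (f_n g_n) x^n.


f has coefficients f_k = 6^k. For g = 1/(1 - x)^2 the coefficient is g_k = C(k + 1, 1) = k + 1. The Hadamard coefficient is (f * g)_k = 6^k * (k + 1).
For k = 8: 6^8 * 9 = 1679616 * 9 = 15116544.

15116544


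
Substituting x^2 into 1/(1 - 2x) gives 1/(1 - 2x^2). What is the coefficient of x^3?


Since 1/(1 - 2x^2) only has even powers of x,
the coefficient of x^3 (odd) is 0.

0


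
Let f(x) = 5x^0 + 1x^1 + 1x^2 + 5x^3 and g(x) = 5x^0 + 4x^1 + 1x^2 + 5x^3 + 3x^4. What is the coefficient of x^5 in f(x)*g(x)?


Cauchy product at x^5:
1*3 + 1*5 + 5*1
= 13

13


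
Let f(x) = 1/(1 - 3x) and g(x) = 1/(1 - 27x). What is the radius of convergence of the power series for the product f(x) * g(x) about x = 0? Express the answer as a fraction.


The radius of 1/(1 - 3x) is 1/3 (nearest singularity at x = 1/3), and the radius of 1/(1 - 27x) is 1/27.
The product f(x)*g(x) = 1/((1 - 3x)(1 - 27x)) has singularities at both 1/3 and 1/27, so its radius of convergence is the distance to the nearest one:
min(1/3, 1/27) = 1/27.

1/27


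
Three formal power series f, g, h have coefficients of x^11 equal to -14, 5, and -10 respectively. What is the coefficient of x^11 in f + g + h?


Series addition is componentwise:
-14 + 5 + -10
= -19

-19


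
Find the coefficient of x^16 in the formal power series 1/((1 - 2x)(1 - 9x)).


By partial fractions or Cauchy convolution:
The coefficient equals sum_{k=0}^{16} 2^k * 9^(16-k).
= 2382454528505071

2382454528505071


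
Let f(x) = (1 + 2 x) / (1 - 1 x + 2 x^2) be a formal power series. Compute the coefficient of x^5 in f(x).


Write f(x) = sum_{k>=0} a_k x^k. Multiplying both sides by 1 - 1 x + 2 x^2 gives
(1 - 1 x + 2 x^2) sum_{k>=0} a_k x^k = 1 + 2 x.
Matching coefficients:
 x^0: a_0 = 1
 x^1: a_1 - 1 a_0 = 2  =>  a_1 = 1*1 + 2 = 3
 x^k (k >= 2): a_k = 1 a_{k-1} - 2 a_{k-2}.
Iterating: a_2 = 1, a_3 = -5, a_4 = -7, a_5 = 3.
So the coefficient of x^5 is 3.

3


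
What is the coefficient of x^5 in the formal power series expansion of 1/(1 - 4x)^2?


The general identity 1/(1 - c x)^r = sum_{k>=0} c^k C(k + r - 1, r - 1) x^k follows by substituting y = c x into 1/(1 - y)^r = sum_{k>=0} C(k + r - 1, r - 1) y^k.
For c = 4, r = 2, k = 5:
4^5 * C(6, 1) = 1024 * 6 = 6144.

6144


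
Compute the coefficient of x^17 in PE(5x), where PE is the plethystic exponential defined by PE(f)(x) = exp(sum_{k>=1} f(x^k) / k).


With f(x) = 5x, the exponent is sum_{k>=1} 5 x^k / k = 5 * (-ln(1 - x)). Exponentiating:
PE(5x) = exp(-5 ln(1 - x)) = 1/(1 - x)^5.
By the negative binomial expansion, [x^n] 1/(1 - x)^5 = C(n + 4, 4).
For n = 17: C(21, 4) = 5985.

5985


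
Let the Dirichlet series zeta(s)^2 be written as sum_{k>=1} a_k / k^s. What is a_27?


The Dirichlet convolution of the constant function 1 with itself gives (1 * 1)(k) = sum_{d | k} 1 = d(k), the number of positive divisors of k.
Since zeta(s) = sum_{k>=1} 1/k^s, we have zeta(s)^2 = sum_{k>=1} d(k)/k^s, so a_k = d(k).
For k = 27: the divisors are 1, 3, 9, 27.
Count = 4.

4


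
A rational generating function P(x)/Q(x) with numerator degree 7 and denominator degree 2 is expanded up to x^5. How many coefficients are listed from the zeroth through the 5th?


Expanding up to x^5 gives the coefficients for x^0, x^1, ..., x^5.
That is 5 + 1 = 6 coefficients in total.

6


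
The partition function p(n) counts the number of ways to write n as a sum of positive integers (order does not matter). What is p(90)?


Using the generating function prod_{k>=1} 1/(1-x^k), we compute p(90).
By dynamic programming over parts 1 through 90:
p(90) = 56634173

56634173


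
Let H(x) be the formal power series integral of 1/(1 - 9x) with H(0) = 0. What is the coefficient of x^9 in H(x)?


1/(1 - 9x) = sum_{k>=0} 9^k x^k. Integrating termwise with H(0) = 0:
H(x) = sum_{k>=0} 9^k x^(k+1) / (k+1) = sum_{m>=1} 9^(m-1) x^m / m.
For m = 9: 9^8/9 = 43046721/9 = 4782969.

4782969


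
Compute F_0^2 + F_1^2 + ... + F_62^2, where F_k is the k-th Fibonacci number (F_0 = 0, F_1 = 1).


There is a standard identity sum_{k=0}^{N} F_k^2 = F_N * F_{N+1} (proved inductively from the telescoping relation F_k^2 = F_k F_{k+1} - F_{k-1} F_k). Then
sum_{k=0}^{62} F_k^2 = F_62 F_63 - F_0 F_0.
Computing: F_62 = 4052739537881, F_63 = 6557470319842.
Sum = 4052739537881 * 6557470319842 = 26575719233704840344934802.

26575719233704840344934802


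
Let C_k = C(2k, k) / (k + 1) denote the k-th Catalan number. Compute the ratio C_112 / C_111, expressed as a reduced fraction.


Using C_k = (2k)! / (k! (k+1)!), the ratio C_{k+1}/C_k simplifies to
C_{k+1}/C_k = [(2k+2)! / ((k+1)! (k+2)!)] * [k! (k+1)! / (2k)!]
 = (2k+2)(2k+1) / ((k+1)(k+2)) = 2(2k+1) / (k+2).
For k = 111: 2(2*111 + 1) / (111 + 2) = 446/113 = 446/113.

446/113


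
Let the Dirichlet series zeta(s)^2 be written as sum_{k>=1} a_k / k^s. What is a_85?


The Dirichlet convolution of the constant function 1 with itself gives (1 * 1)(k) = sum_{d | k} 1 = d(k), the number of positive divisors of k.
Since zeta(s) = sum_{k>=1} 1/k^s, we have zeta(s)^2 = sum_{k>=1} d(k)/k^s, so a_k = d(k).
For k = 85: the divisors are 1, 5, 17, 85.
Count = 4.

4


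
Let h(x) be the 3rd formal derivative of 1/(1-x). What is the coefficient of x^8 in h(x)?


Differentiating 3 times: d^3/dx^3 [1/(1-x)] = 3!/(1-x)^4.
The expansion 1/(1-x)^4 = sum_{k>=0} C(k+3, 3) x^k, so the coefficient of x^n in 3!/(1-x)^4 is 3! * C(n+3, 3).
For n = 8: 6 * C(11, 3) = 6 * 165 = 990

990


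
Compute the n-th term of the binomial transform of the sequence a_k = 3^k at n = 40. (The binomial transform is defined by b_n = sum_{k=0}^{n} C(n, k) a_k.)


With a_k = 3^k, b_n = sum_{k=0}^{n} C(n, k) 3^k = (1 + 3)^n by the binomial theorem.
For n = 40: (1 + 3)^40 = 4^40 = 1208925819614629174706176.

1208925819614629174706176


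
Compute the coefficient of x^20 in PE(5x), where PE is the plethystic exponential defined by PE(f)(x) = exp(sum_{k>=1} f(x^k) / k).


With f(x) = 5x, the exponent is sum_{k>=1} 5 x^k / k = 5 * (-ln(1 - x)). Exponentiating:
PE(5x) = exp(-5 ln(1 - x)) = 1/(1 - x)^5.
By the negative binomial expansion, [x^n] 1/(1 - x)^5 = C(n + 4, 4).
For n = 20: C(24, 4) = 10626.

10626


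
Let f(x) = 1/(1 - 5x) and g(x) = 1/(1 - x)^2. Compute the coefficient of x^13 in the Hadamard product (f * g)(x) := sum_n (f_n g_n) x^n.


f has coefficients f_k = 5^k. For g = 1/(1 - x)^2 the coefficient is g_k = C(k + 1, 1) = k + 1. The Hadamard coefficient is (f * g)_k = 5^k * (k + 1).
For k = 13: 5^13 * 14 = 1220703125 * 14 = 17089843750.

17089843750


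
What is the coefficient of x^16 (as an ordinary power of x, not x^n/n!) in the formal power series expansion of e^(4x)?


The exponential series is e^y = sum_{k>=0} y^k / k!. Substituting y = 4x gives
e^(4x) = sum_{k>=0} 4^k x^k / k!.
So the coefficient of x^n is a^n/n! with a = 4, n = 16:
4^16 / 16! = 4294967296/20922789888000 = 131072/638512875

131072/638512875


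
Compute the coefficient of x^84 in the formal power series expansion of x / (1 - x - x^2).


Let f(x) = sum_{k>=0} a_k x^k. Multiplying f(x) * (1 - x - x^2) = x and matching coefficients gives a_0 = 0, a_1 = 1, and a_k = a_{k-1} + a_{k-2} for k >= 2. These are the Fibonacci numbers F_k.
Iterating from F_0 = 0, F_1 = 1:
F_0=0, F_1=1, F_2=1, F_3=2, F_4=3, F_5=5, F_6=8, F_7=13, F_8=21, F_9=34, ...
F_84 = 160500643816367088.

160500643816367088


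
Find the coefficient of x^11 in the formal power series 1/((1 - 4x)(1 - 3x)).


By partial fractions or Cauchy convolution:
The coefficient equals sum_{k=0}^{11} 4^k * 3^(11-k).
= 16245775

16245775


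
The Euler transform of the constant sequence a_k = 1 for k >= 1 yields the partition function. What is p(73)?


The Euler transform converts the sequence a_k = 1 into the number of integer partitions.
Using the recurrence or dynamic programming:
p(73) = 6185689

6185689


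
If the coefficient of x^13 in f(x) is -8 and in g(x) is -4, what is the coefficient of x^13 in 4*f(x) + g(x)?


Scalar multiplication scales coefficients: 4 * -8 = -32.
Then add the g coefficient: -32 + -4
= -36

-36


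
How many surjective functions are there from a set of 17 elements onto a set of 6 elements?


By inclusion-exclusion on which target elements are missed, the number of surjections from an n-set onto a k-set is
surj(n, k) = sum_{j=0}^{k} (-1)^j C(k, j) (k - j)^n.
Equivalently surj(n, k) = k! * S(n, k), where S(n, k) is the Stirling number of the second kind.
For n = 17, k = 6:
S(17, 6) = 17505749898, so
surj = 6! * 17505749898 = 720 * 17505749898 = 12604139926560.

12604139926560


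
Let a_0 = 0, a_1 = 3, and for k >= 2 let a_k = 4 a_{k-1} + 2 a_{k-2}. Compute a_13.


Iterating the recurrence forward:
a_0 = 0
a_1 = 3
a_2 = 4*3 + 2*0 = 12
a_3 = 4*12 + 2*3 = 54
a_4 = 4*54 + 2*12 = 240
a_5 = 4*240 + 2*54 = 1068
a_6 = 4*1068 + 2*240 = 4752
a_7 = 4*4752 + 2*1068 = 21144
a_8 = 4*21144 + 2*4752 = 94080
a_9 = 4*94080 + 2*21144 = 418608
a_10 = 4*418608 + 2*94080 = 1862592
a_11 = 4*1862592 + 2*418608 = 8287584
a_12 = 4*8287584 + 2*1862592 = 36875520
a_13 = 4*36875520 + 2*8287584 = 164077248
So a_13 = 164077248.

164077248


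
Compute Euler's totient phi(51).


phi(n) counts integers in [1, n] coprime to n. Using the multiplicative formula phi(n) = n * prod_{p | n} (1 - 1/p):
51 = 3 * 17, so
phi(51) = 51 * (1 - 1/3) * (1 - 1/17) = 32.

32


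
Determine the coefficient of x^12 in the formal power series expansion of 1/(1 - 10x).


The geometric series identity gives 1/(1 - c x) = sum_{k>=0} c^k x^k, so the coefficient of x^k is c^k.
Here c = 10 and k = 12.
Computing: 10^12 = 1000000000000

1000000000000


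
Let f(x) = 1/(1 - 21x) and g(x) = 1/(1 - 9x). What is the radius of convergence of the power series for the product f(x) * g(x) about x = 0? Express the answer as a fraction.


The radius of 1/(1 - 21x) is 1/21 (nearest singularity at x = 1/21), and the radius of 1/(1 - 9x) is 1/9.
The product f(x)*g(x) = 1/((1 - 21x)(1 - 9x)) has singularities at both 1/21 and 1/9, so its radius of convergence is the distance to the nearest one:
min(1/21, 1/9) = 1/21.

1/21


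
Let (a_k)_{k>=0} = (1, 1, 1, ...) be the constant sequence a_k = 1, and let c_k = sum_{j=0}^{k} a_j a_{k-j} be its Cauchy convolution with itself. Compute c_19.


Since a_j = 1 for all j >= 0, the convolution sum becomes
c_k = sum_{j=0}^{k} 1 * 1 = 1 * (k + 1).
Equivalently, the generating function of (a_k) is 1/(1 - x) and its square is 1/(1 - x)^2 = sum_{k>=0} 1(k + 1) x^k.
For k = 19: 1 * 20 = 20.

20


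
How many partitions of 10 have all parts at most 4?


Using the generating function (1-x)^(-1)(1-x^2)^(-1)...(1-x^4)^(-1),
the coefficient of x^10 counts these restricted partitions.
Result = 23

23


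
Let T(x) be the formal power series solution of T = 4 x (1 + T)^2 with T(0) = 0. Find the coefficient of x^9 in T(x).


Apply the Lagrange inversion formula: if T = 4 x * phi(T) with phi(t) = (1 + t)^2, then [x^n] T = 4^n * (1/n) [t^(n-1)] phi(t)^n = 4^n * (1/n) [t^(n-1)] (1 + t)^(2n) = 4^n * (1/n) C(2n, n-1).
Using the identity C(2n, n-1) = C(2n, n) * n / (n+1), the unscaled factor equals C(2n, n) / (n+1) = C_n, the n-th Catalan number.
For n = 9: C_9 = C(18, 9) / 10 = 48620/10 = 4862.
With the 4^9 = 262144 factor, the coefficient is 262144 * 4862 = 1274544128.

1274544128


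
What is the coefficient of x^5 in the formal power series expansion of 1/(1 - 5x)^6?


The general identity 1/(1 - c x)^r = sum_{k>=0} c^k C(k + r - 1, r - 1) x^k follows by substituting y = c x into 1/(1 - y)^r = sum_{k>=0} C(k + r - 1, r - 1) y^k.
For c = 5, r = 6, k = 5:
5^5 * C(10, 5) = 3125 * 252 = 787500.

787500


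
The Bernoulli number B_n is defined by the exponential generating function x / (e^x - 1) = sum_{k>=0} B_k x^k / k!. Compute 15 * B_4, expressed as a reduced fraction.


Bernoulli numbers can also be computed recursively via B_0 = 1 and sum_{j=0}^{m} C(m+1, j) B_j = 0 for m >= 1. Odd-index Bernoulli numbers vanish for k >= 3.
Computing B_4 = -1/30, so 15 * B_4 = 15 * -1/30 = -1/2.

-1/2


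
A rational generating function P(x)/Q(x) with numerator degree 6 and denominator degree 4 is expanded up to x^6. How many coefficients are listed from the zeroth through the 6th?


Expanding up to x^6 gives the coefficients for x^0, x^1, ..., x^6.
That is 6 + 1 = 7 coefficients in total.

7


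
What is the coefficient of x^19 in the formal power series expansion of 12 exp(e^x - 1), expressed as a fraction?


exp(e^x - 1) is the exponential generating function for the Bell numbers Bell_k: exp(e^x - 1) = sum_{k>=0} Bell_k x^k / k!.
So the coefficient of x^19 in 12 exp(e^x - 1) is 12 Bell_19 / 19!.
Computing: Bell_19 = 5832742205057 and 19! = 121645100408832000, giving
12 * 5832742205057/121645100408832000 = 5832742205057/10137091700736000.

5832742205057/10137091700736000


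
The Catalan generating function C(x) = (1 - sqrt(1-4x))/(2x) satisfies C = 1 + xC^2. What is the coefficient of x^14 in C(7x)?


Substituting x -> 7x scales the n-th coefficient by 7^n, so [x^14] C(7x) = 7^14 * C_14.
C_14 = C(2*14, 14)/(15) = 40116600/15 = 2674440.
So 7^14 * 2674440 = 678223072849 * 2674440 = 1813866914950279560.

1813866914950279560


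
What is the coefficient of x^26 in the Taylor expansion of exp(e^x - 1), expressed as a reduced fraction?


exp(e^x - 1) = sum_{k>=0} Bell_k x^k / k!, where Bell_k is the k-th Bell number.
So the coefficient of x^26 is Bell_26 / 26!.
Computing: Bell_26 = 49631246523618756274 and 26! = 403291461126605635584000000, giving
49631246523618756274/403291461126605635584000000 = 1459742544812316361/11861513562547224576000000.

1459742544812316361/11861513562547224576000000


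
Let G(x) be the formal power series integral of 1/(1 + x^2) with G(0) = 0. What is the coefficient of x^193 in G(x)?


1/(1 + x^2) = sum_{j>=0} (-1)^j x^(2j). Integrating termwise with G(0) = 0:
G(x) = sum_{j>=0} (-1)^j x^(2j+1) / (2j+1) = arctan(x).
Only odd powers are nonzero. For x^193 write 193 = 2*96 + 1, giving
(-1)^96 / 193 = 1/193 = 1/193.

1/193


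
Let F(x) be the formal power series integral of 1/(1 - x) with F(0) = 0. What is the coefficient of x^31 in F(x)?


1/(1 - x) = sum_{k>=0} x^k. Integrating termwise and using F(0) = 0 gives
F(x) = sum_{k>=0} x^(k+1) / (k+1) = sum_{m>=1} x^m / m = -ln(1 - x).
So the coefficient of x^31 is 1/31 = 1/31.

1/31


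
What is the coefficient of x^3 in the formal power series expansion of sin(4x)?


The Maclaurin series is sin(t) = sum_{k>=0} (-1)^k t^(2k+1) / (2k+1)!, so substituting t = 4x, only odd powers of x are nonzero, with coefficient of x^(2k+1) equal to (-1)^k 4^(2k+1) / (2k+1)!.
Write 3 = 2*1 + 1, giving the coefficient (-1)^1 * 4^3 / 3! = -64/6 = -32/3.

-32/3


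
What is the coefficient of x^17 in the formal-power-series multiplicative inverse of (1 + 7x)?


The inverse is 1/(1 + 7x). Apply the geometric identity 1/(1 - y) = sum_{k>=0} y^k with y = -7x:
1/(1 + 7x) = sum_{k>=0} (-7)^k x^k.
So the coefficient of x^17 is (-7)^17 = -232630513987207.

-232630513987207


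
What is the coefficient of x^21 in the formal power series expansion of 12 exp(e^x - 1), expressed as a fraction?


exp(e^x - 1) is the exponential generating function for the Bell numbers Bell_k: exp(e^x - 1) = sum_{k>=0} Bell_k x^k / k!.
So the coefficient of x^21 in 12 exp(e^x - 1) is 12 Bell_21 / 21!.
Computing: Bell_21 = 474869816156751 and 21! = 51090942171709440000, giving
12 * 474869816156751/51090942171709440000 = 158289938718917/1419192838103040000.

158289938718917/1419192838103040000


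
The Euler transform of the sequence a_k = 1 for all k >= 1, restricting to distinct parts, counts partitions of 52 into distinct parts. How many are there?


Partitions of 52 into distinct parts can be computed via generating function.
Product (1+x)(1+x^2)(1+x^3)...
The coefficient of x^52 = 4582

4582


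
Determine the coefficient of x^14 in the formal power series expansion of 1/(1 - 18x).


The geometric series identity gives 1/(1 - c x) = sum_{k>=0} c^k x^k, so the coefficient of x^k is c^k.
Here c = 18 and k = 14.
Computing: 18^14 = 374813367582081024

374813367582081024


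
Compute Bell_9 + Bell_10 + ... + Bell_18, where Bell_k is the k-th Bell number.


Recall Bell_k counts set partitions of a k-set (with Bell_0 = 1 by convention).
Bell_9 through Bell_18: 21147, 115975, 678570, 4213597, 27644437, 190899322, 1382958545, 10480142147, 82864869804, 682076806159
Sum = 21147 + 115975 + 678570 + 4213597 + 27644437 + 190899322 + 1382958545 + 10480142147 + 82864869804 + 682076806159 = 777028349703.

777028349703


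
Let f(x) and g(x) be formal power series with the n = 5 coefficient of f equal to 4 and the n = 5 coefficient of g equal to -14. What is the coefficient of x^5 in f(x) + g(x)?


Addition of formal power series is termwise.
The coefficient of x^5 in f + g = 4 + -14
= -10

-10


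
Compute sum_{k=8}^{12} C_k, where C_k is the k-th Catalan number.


C_8 through C_12: 1430, 4862, 16796, 58786, 208012
Sum = 1430 + 4862 + 16796 + 58786 + 208012
= 289886

289886
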